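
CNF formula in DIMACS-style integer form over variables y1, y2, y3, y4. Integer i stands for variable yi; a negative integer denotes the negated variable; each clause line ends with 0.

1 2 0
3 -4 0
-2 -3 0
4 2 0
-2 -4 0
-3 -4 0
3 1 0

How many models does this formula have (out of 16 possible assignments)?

The models are:
  y1=T y2=T y3=F y4=F
That's 1 in total.

1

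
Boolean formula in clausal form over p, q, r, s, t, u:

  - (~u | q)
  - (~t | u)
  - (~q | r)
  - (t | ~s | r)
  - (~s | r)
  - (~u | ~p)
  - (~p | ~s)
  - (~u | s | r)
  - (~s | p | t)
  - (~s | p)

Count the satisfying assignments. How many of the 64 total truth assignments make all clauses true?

8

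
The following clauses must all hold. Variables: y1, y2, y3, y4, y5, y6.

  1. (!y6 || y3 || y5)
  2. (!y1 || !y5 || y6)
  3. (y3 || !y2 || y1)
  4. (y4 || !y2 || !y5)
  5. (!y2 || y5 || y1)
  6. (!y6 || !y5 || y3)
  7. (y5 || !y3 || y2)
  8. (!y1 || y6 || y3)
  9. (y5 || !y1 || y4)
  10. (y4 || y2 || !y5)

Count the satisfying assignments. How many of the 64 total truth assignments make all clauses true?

11

Case analysis on y5 and y1:
  y5=T, y1=T: remaining (y2,y3,y4,y6) ∈ {(F,T,T,T); (T,T,T,T)} — 2.
  y5=T, y1=F: 5 of the 16 assignments to (y2,y3,y4,y6) work.
  y5=F, y1=T: remaining (y2,y3,y4,y6) ∈ {(T,T,T,F); (T,T,T,T)} — 2.
  y5=F, y1=F: remaining (y2,y3,y4,y6) ∈ {(F,F,F,F); (F,F,T,F)} — 2.
Total: 2 + 5 + 2 + 2 = 11.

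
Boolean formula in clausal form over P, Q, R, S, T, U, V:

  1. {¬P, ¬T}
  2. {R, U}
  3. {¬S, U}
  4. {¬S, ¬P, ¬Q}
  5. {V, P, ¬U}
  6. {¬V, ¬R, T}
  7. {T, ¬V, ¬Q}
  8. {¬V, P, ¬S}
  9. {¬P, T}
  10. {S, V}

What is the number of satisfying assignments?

Split on P, then V.
  P=T, V=T: a clause becomes empty — 0.
  P=T, V=F: a clause becomes empty — 0.
  P=F, V=T: 7 of the 32 assignments to (Q,R,S,T,U) work.
  P=F, V=F: a clause becomes empty — 0.
Total: 0 + 0 + 7 + 0 = 7.

7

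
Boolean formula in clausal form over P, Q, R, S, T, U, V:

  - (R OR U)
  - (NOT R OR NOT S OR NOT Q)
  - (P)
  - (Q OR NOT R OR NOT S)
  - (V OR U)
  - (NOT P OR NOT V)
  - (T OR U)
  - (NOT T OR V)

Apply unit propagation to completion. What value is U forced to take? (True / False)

True

(P) is a unit clause: P = True.
(NOT V OR NOT P) with P = True leaves only NOT V, so V = False.
(V OR U) with V = False leaves only U, so U = True.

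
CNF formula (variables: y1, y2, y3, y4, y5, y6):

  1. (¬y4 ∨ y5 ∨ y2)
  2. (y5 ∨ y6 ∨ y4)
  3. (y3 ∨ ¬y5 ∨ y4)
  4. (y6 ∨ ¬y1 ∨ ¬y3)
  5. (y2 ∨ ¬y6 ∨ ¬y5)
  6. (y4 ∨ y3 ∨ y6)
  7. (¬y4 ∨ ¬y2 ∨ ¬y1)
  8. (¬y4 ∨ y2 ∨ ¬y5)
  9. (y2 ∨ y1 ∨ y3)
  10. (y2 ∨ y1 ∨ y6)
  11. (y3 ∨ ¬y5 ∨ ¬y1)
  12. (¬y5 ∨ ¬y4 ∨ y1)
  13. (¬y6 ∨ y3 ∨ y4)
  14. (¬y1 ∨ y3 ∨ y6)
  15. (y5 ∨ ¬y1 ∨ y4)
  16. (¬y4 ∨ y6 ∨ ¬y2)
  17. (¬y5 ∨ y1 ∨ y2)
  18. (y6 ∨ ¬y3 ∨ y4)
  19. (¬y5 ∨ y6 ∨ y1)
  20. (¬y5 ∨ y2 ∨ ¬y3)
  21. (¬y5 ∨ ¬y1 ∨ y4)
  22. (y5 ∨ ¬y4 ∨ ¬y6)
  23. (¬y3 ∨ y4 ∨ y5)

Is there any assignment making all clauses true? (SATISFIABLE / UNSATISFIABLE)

Branch on y1: take y1 = False.
For the remaining variables, y2 = True, y3 = True, y4 = False, y5 = True, y6 = True works.
Every clause has at least one true literal under this assignment.
So y1=False, y2=True, y3=True, y4=False, y5=True, y6=True is a satisfying assignment.

SATISFIABLE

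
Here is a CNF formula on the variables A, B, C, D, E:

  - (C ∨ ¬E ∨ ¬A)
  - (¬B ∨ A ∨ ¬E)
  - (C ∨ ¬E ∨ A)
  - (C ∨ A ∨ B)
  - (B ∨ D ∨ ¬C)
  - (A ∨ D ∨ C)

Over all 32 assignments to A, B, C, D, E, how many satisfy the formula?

Split on A, then C.
  A=T, C=T: E free; 3 ways for (B,D) × 2^1 = 6.
  A=T, C=F: remaining (B,D,E) ∈ {(F,F,F); (F,T,F); (T,F,F); (T,T,F)} — 4.
  A=F, C=T: remaining (B,D,E) ∈ {(F,T,F); (F,T,T); (T,F,F); (T,T,F)} — 4.
  A=F, C=F: remaining (B,D,E) ∈ {(T,T,F)} — 1.
Total: 6 + 4 + 4 + 1 = 15.

15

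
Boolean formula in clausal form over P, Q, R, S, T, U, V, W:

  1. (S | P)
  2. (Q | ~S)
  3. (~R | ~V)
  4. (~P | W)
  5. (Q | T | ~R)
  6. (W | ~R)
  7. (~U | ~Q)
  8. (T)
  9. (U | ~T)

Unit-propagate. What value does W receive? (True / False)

(T) is a unit clause: T = True.
From (~T | U) and T = True: U = True.
In (~Q | ~U), ~U is now false; ~Q must hold, so Q = False.
In (~S | Q), Q is now false; ~S must hold, so S = False.
(S | P) with S = False leaves only P, so P = True.
From (~P | W) and P = True: W = True.

True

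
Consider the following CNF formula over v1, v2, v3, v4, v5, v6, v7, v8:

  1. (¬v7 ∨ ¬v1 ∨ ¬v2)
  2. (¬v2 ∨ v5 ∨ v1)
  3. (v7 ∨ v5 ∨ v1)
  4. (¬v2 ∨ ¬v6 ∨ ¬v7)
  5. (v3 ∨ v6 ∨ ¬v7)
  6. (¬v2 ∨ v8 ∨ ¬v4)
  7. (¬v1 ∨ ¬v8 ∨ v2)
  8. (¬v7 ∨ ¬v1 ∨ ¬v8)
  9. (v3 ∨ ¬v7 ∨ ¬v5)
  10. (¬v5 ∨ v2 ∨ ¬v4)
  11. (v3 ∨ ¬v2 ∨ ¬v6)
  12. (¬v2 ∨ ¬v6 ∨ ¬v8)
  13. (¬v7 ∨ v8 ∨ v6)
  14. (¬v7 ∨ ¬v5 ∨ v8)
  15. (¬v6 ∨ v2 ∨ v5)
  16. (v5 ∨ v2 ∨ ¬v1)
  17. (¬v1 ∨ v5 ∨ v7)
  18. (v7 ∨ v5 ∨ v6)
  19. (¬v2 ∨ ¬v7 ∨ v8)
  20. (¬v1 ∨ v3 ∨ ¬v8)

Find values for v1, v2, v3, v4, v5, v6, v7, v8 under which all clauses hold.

Branch on v1: take v1 = False.
For the remaining variables, v2 = True, v3 = False, v4 = True, v5 = True, v6 = False, v7 = False, v8 = True works.

v1=False, v2=True, v3=False, v4=True, v5=True, v6=False, v7=False, v8=True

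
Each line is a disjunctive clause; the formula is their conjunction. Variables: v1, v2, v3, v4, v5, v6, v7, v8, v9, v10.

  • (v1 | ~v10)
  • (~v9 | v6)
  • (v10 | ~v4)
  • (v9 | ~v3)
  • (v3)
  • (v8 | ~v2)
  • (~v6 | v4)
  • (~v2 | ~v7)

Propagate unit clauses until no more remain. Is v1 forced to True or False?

Unit clause (v3) sets v3 = True.
From (v9 | ~v3) and v3 = True: v9 = True.
(~v9 | v6): since v9 = True, the clause reduces to (v6). v6 = True.
(v4 | ~v6) with v6 = True leaves only v4, so v4 = True.
(v10 | ~v4): since v4 = True, the clause reduces to (v10). v10 = True.
(~v10 | v1) with v10 = True leaves only v1, so v1 = True.

True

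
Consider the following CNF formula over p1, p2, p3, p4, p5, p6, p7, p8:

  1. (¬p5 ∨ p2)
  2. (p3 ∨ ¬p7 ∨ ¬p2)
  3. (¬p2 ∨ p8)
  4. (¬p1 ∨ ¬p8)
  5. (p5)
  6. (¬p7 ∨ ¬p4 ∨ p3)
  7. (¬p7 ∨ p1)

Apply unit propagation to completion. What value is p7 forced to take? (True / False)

False

Unit clause (p5) sets p5 = True.
From (¬p5 ∨ p2) and p5 = True: p2 = True.
From (¬p2 ∨ p8) and p2 = True: p8 = True.
From (¬p1 ∨ ¬p8) and p8 = True: p1 = False.
(p1 ∨ ¬p7) with p1 = False leaves only ¬p7, so p7 = False.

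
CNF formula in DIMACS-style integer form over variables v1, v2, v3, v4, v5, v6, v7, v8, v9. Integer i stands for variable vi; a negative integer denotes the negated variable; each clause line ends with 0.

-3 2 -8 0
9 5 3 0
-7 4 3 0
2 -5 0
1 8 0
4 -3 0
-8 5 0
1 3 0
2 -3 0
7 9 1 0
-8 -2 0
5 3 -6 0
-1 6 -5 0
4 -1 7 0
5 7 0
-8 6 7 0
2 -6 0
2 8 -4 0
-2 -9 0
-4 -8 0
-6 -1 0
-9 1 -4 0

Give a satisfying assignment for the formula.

Try v1 = True.
  then v6 is forced to False.
  then v5 is forced to False.
  then v8 is forced to False.
  then v7 is forced to True.
For the remaining variables, v2 = True, v3 = True, v4 = True, v9 = False works.

v1=True, v2=True, v3=True, v4=True, v5=False, v6=False, v7=True, v8=False, v9=False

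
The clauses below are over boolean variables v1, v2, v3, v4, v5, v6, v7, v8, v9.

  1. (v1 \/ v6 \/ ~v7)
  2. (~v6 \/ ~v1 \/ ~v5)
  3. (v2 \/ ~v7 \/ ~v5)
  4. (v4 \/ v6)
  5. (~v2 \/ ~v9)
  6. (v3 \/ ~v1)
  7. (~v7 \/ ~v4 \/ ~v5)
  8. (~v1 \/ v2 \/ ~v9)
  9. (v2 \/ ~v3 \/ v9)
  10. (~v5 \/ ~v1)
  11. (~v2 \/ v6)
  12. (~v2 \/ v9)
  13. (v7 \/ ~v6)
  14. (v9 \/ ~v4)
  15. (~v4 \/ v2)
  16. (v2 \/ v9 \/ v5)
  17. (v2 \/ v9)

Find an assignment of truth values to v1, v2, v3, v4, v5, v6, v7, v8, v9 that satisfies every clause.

Set v1 = False and propagate.
Try v2 = False.
  then v4 is forced to False.
  then v6 is forced to True.
  then v7 is forced to True.
  then v5 is forced to False.
  then v9 is forced to True.
v3, v8 are now unconstrained; take v3 = True, v8 = False.
Every clause has at least one true literal under this assignment.

v1=False  v2=False  v3=True  v4=False  v5=False  v6=True  v7=True  v8=False  v9=True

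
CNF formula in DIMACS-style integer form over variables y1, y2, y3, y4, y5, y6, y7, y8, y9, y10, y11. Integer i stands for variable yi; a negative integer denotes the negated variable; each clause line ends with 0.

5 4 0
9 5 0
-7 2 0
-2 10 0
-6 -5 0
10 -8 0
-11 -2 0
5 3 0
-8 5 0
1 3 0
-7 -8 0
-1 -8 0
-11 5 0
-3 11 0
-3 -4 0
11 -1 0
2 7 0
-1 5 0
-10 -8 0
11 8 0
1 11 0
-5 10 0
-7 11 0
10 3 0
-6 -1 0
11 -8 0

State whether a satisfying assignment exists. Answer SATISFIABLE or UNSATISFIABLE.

UNSATISFIABLE

y5 = True:
  propagation gives y6=False, y10=True, y8=False, y11=True; an empty clause results — contradiction.
y5 = False:
  propagation gives y4=True, y9=True, y3=True; an empty clause results — contradiction.
Every branch closes, so no satisfying assignment exists.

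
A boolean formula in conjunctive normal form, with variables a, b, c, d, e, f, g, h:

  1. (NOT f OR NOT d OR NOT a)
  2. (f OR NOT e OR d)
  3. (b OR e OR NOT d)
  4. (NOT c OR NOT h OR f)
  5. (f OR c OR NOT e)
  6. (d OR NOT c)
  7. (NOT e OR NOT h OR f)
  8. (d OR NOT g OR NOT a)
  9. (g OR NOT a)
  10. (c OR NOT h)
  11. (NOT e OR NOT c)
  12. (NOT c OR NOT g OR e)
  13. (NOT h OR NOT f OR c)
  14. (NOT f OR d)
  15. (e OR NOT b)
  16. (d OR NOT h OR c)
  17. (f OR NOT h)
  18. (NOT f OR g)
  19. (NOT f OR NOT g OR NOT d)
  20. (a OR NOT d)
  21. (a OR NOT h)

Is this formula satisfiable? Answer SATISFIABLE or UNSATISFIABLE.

h occurs only negated in the remaining clauses — set h = False.
Branch on a: take a = False.
  then d is forced to False.
  then c is forced to False.
  then f is forced to False.
  then e is forced to False.
  then b is forced to False.
g is now unconstrained; take g = True.
So a=F  b=F  c=F  d=F  e=F  f=F  g=T  h=F is a satisfying assignment.

SATISFIABLE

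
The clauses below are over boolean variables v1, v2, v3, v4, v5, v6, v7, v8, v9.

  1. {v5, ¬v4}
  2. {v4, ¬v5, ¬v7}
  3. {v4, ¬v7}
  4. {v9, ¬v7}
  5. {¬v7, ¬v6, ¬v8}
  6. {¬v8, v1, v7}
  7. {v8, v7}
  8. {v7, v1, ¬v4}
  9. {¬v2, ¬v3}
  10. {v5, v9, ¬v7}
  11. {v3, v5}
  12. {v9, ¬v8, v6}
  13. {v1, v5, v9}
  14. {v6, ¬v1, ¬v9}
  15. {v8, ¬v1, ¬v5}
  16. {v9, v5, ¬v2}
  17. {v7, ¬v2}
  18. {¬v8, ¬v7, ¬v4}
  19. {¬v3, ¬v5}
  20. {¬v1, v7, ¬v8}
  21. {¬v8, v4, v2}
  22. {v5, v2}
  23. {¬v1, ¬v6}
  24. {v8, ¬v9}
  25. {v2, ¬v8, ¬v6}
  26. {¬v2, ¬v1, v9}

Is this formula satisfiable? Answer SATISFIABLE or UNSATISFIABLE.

UNSATISFIABLE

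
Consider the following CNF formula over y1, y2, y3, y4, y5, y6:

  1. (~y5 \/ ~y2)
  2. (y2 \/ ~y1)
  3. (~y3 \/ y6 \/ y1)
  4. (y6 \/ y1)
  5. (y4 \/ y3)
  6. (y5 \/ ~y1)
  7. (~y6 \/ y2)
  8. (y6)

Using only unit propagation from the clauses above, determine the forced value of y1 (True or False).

False

Unit clause (y6) sets y6 = True.
(y2 \/ ~y6): since y6 = True, the clause reduces to (y2). y2 = True.
(~y2 \/ ~y5) with y2 = True leaves only ~y5, so y5 = False.
(~y1 \/ y5): since y5 = False, the clause reduces to (~y1). y1 = False.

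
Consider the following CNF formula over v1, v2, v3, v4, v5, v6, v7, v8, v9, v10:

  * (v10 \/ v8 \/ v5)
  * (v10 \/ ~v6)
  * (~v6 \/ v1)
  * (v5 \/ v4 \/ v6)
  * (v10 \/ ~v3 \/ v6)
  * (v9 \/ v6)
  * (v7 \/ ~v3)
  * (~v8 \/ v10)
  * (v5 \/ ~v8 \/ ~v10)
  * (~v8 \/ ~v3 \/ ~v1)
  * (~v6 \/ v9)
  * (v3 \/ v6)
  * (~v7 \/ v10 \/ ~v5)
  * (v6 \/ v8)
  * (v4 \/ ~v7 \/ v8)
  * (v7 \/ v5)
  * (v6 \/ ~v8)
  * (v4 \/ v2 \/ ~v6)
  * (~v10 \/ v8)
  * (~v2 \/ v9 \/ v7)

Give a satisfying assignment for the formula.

Pure literal: v4 appears only positively; assign v4 = True.
Pure literal: v9 appears only positively; assign v9 = True.
Set v1 = True and propagate.
Try v3 = False.
  then v6 is forced to True.
  then v10 is forced to True.
  then v8 is forced to True.
  then v5 is forced to True.
v2, v7 are now unconstrained; take v2 = True, v7 = True.
Check each clause:
  1. (v8 \/ v5 \/ v10) — v8 is true.
  2. (v10 \/ ~v6) — v10 is true.
  3. (~v6 \/ v1) — v1 is true.
  4. (v5 \/ v4 \/ v6) — v4 is true.
  5. (v6 \/ ~v3 \/ v10) — v10 is true.
  6. (v6 \/ v9) — v9 is true.
  7. (~v3 \/ v7) — ~v3 is true.
  8. (v10 \/ ~v8) — v10 is true.
  9. (v5 \/ ~v10 \/ ~v8) — v5 is true.
  10. (~v8 \/ ~v3 \/ ~v1) — ~v3 is true.
  11. (v9 \/ ~v6) — v9 is true.
  12. (v3 \/ v6) — v6 is true.
  13. (v10 \/ ~v7 \/ ~v5) — v10 is true.
  14. (v8 \/ v6) — v8 is true.
  15. (v8 \/ v4 \/ ~v7) — v8 is true.
  16. (v5 \/ v7) — v5 is true.
  17. (~v8 \/ v6) — v6 is true.
  18. (v2 \/ v4 \/ ~v6) — v2 is true.
  19. (v8 \/ ~v10) — v8 is true.
  20. (v9 \/ v7 \/ ~v2) — v9 is true.

v1=True, v2=True, v3=False, v4=True, v5=True, v6=True, v7=True, v8=True, v9=True, v10=True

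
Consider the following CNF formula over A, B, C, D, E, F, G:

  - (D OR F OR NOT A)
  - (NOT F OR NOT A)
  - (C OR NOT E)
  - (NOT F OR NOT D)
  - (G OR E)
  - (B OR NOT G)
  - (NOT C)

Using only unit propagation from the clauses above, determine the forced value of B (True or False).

(NOT C) stands alone — C = False.
(NOT E OR C) with C = False leaves only NOT E, so E = False.
(G OR E) with E = False leaves only G, so G = True.
(NOT G OR B): since G = True, the clause reduces to (B). B = True.

True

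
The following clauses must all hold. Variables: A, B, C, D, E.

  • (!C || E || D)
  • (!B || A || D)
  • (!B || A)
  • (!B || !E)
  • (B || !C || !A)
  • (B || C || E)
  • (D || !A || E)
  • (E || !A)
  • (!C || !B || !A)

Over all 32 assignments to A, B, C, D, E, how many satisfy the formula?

7

Satisfying assignments:
  A=0 B=0 C=0 D=0 E=1
  A=0 B=0 C=0 D=1 E=1
  A=0 B=0 C=1 D=0 E=1
  A=0 B=0 C=1 D=1 E=0
  A=0 B=0 C=1 D=1 E=1
  A=1 B=0 C=0 D=0 E=1
  A=1 B=0 C=0 D=1 E=1
That's 7 in total.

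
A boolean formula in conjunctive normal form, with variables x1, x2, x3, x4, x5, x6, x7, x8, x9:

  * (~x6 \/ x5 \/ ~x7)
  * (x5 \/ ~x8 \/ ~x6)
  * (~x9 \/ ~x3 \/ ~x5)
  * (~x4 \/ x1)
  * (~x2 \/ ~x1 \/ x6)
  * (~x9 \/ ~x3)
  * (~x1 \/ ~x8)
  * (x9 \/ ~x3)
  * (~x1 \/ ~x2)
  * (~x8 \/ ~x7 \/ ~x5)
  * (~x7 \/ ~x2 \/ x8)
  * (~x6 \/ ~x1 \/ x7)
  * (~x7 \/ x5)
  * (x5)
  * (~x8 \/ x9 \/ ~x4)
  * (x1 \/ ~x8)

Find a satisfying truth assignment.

(x5) is a unit clause, so x5 = True.
Pure literal: x2 appears only negated; assign x2 = False.
Pure literal: x3 appears only negated; assign x3 = False.
Set x1 = False and propagate.
  then x4 is forced to False.
  then x8 is forced to False.
x6, x7, x9 are now unconstrained; take x6 = True, x7 = True, x9 = False.
Every clause has at least one true literal under this assignment.

x1 = F, x2 = F, x3 = F, x4 = F, x5 = T, x6 = T, x7 = T, x8 = F, x9 = F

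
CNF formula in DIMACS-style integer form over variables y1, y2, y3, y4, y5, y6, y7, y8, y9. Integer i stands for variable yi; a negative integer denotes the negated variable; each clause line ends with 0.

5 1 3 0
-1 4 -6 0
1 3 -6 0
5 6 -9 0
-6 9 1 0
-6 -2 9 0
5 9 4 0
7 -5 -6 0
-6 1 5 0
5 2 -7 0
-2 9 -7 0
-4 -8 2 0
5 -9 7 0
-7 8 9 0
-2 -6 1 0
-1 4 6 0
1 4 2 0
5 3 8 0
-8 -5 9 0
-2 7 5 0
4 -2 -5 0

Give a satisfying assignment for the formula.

y1 = T, y2 = T, y3 = F, y4 = T, y5 = T, y6 = T, y7 = T, y8 = T, y9 = T

Check each clause:
  1. (y5 \/ y1 \/ y3) — y1 is true.
  2. (~y6 \/ y4 \/ ~y1) — y4 is true.
  3. (y3 \/ ~y6 \/ y1) — y1 is true.
  4. (y6 \/ y5 \/ ~y9) — y5 is true.
  5. (~y6 \/ y9 \/ y1) — y1 is true.
  6. (~y6 \/ y9 \/ ~y2) — y9 is true.
  7. (y4 \/ y9 \/ y5) — y9 is true.
  8. (~y6 \/ y7 \/ ~y5) — y7 is true.
  9. (~y6 \/ y5 \/ y1) — y1 is true.
  10. (y2 \/ y5 \/ ~y7) — y2 is true.
  11. (~y2 \/ y9 \/ ~y7) — y9 is true.
  12. (~y4 \/ ~y8 \/ y2) — y2 is true.
  13. (y7 \/ y5 \/ ~y9) — y7 is true.
  14. (y9 \/ y8 \/ ~y7) — y8 is true.
  15. (y1 \/ ~y6 \/ ~y2) — y1 is true.
  16. (y6 \/ y4 \/ ~y1) — y4 is true.
  17. (y2 \/ y1 \/ y4) — y1 is true.
  18. (y8 \/ y3 \/ y5) — y8 is true.
  19. (~y8 \/ y9 \/ ~y5) — y9 is true.
  20. (~y2 \/ y7 \/ y5) — y5 is true.
  21. (~y5 \/ ~y2 \/ y4) — y4 is true.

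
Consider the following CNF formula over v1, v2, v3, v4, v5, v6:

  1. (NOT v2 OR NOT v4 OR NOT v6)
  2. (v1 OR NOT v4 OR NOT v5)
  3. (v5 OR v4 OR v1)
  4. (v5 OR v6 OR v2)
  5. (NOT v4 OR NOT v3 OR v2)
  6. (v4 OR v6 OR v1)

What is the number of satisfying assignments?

28

Case analysis on v4 and v1:
  v4=T, v1=T: 7 of the 16 assignments to (v2,v3,v5,v6) work.
  v4=T, v1=F: remaining (v2,v3,v5,v6) ∈ {(F,F,F,T); (T,F,F,F); (T,T,F,F)} — 3.
  v4=F, v1=T: v3 free; 7 ways for (v2,v5,v6) × 2^1 = 14.
  v4=F, v1=F: remaining (v2,v3,v5,v6) ∈ {(F,F,T,T); (F,T,T,T); (T,F,T,T); (T,T,T,T)} — 4.
Total: 7 + 3 + 14 + 4 = 28.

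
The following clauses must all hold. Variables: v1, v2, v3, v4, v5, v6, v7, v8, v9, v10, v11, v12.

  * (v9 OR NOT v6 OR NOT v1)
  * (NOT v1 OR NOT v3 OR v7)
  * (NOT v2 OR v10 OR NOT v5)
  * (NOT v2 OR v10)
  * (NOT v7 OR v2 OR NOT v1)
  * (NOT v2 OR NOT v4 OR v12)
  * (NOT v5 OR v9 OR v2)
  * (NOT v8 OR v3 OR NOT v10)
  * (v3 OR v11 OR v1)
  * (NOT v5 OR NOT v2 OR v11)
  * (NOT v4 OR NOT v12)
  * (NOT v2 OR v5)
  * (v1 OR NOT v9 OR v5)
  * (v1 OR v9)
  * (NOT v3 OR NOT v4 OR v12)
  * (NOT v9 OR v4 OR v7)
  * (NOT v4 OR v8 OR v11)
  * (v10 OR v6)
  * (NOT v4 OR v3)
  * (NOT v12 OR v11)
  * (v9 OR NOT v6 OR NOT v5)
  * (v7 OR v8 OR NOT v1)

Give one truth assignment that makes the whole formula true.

v1=F, v2=F, v3=F, v4=F, v5=T, v6=T, v7=T, v8=T, v9=T, v10=F, v11=T, v12=T

Pure literal: v11 appears only positively; assign v11 = True.
Try v1 = False.
  then v9 is forced to True.
  then v5 is forced to True.
Try v2 = False.
The remaining clauses are satisfied by v3 = False, v4 = False, v6 = True, v7 = True, v8 = True, v10 = False, v12 = True.
Every clause has at least one true literal under this assignment.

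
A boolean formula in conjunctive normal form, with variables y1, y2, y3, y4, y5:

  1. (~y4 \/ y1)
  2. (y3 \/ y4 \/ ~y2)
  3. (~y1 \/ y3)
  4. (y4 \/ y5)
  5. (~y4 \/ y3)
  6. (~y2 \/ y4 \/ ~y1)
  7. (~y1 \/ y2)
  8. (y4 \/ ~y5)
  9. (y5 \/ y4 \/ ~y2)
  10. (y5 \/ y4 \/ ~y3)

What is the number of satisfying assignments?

2

Satisfying assignments:
  y1=T y2=T y3=T y4=T y5=F
  y1=T y2=T y3=T y4=T y5=T
That's 2 in total.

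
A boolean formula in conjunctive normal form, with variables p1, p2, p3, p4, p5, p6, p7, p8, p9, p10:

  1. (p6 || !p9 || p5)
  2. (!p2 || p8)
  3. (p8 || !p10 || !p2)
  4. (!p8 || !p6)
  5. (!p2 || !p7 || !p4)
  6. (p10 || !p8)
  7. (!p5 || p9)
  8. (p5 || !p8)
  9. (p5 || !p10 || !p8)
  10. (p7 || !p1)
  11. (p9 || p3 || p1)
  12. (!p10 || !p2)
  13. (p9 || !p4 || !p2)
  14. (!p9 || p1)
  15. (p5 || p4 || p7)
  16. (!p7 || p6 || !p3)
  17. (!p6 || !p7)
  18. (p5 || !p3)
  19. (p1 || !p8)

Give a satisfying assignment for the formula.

p1 = 1, p2 = 0, p3 = 0, p4 = 0, p5 = 0, p6 = 0, p7 = 1, p8 = 0, p9 = 0, p10 = 1

p2 occurs only negated in the remaining clauses — set p2 = False.
Try p1 = True.
  then p7 is forced to True.
  then p6 is forced to False.
  then p3 is forced to False.
For the remaining variables, p4 = False, p5 = False, p8 = False, p9 = False, p10 = True works.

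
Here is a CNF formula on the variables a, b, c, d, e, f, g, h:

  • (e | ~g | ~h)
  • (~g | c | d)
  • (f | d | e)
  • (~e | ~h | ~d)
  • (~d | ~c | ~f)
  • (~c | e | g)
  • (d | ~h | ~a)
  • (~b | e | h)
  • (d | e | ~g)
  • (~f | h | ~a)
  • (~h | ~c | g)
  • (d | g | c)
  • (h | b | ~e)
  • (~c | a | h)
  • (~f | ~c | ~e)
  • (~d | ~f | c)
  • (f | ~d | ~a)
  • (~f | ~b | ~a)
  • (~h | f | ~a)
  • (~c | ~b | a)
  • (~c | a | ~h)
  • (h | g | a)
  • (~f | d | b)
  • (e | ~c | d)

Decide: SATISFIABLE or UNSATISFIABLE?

Try a = False.
For the remaining variables, b = False, c = False, d = True, e = False, f = False, g = False, h = True works.
So a=False, b=False, c=False, d=True, e=False, f=False, g=False, h=True is a satisfying assignment.

SATISFIABLE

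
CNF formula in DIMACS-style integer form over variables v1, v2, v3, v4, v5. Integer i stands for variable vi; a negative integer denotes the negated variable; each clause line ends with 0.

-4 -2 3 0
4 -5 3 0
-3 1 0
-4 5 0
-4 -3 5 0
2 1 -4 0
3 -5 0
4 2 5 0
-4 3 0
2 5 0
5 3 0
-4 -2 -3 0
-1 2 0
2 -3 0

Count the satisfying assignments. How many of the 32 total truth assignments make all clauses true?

Satisfying assignments:
  v1=1 v2=1 v3=1 v4=0 v5=0
  v1=1 v2=1 v3=1 v4=0 v5=1
Count: 2.

2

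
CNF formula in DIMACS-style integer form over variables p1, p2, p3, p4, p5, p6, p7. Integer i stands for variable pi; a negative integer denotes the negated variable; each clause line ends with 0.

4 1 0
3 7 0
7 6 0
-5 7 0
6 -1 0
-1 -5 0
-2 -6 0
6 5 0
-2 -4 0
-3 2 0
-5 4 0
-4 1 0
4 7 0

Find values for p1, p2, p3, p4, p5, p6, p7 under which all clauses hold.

p7 occurs only positively in the remaining clauses — set p7 = True.
Set p1 = True and propagate.
  then p6 is forced to True.
  then p5 is forced to False.
  then p2 is forced to False.
  then p3 is forced to False.
p4 is now unconstrained; take p4 = False.
Every clause has at least one true literal under this assignment.
Check each clause:
  1. {p4, p1} — p1 is true.
  2. {p3, p7} — p7 is true.
  3. {p6, p7} — p6 is true.
  4. {p7, ¬p5} — ¬p5 is true.
  5. {¬p1, p6} — p6 is true.
  6. {¬p1, ¬p5} — ¬p5 is true.
  7. {¬p6, ¬p2} — ¬p2 is true.
  8. {p5, p6} — p6 is true.
  9. {¬p4, ¬p2} — ¬p4 is true.
  10. {p2, ¬p3} — ¬p3 is true.
  11. {¬p5, p4} — ¬p5 is true.
  12. {¬p4, p1} — p1 is true.
  13. {p7, p4} — p7 is true.

p1 = True  p2 = False  p3 = False  p4 = False  p5 = False  p6 = True  p7 = True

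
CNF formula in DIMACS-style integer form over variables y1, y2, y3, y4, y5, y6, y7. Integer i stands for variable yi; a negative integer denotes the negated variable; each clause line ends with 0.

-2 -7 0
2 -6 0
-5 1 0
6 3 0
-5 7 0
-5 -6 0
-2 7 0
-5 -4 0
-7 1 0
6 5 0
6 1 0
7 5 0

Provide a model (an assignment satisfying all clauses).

y1 occurs only positively in the remaining clauses — set y1 = True.
Pure literal: y3 appears only positively; assign y3 = True.
Branch on y2: take y2 = False.
  then y6 is forced to False.
  then y5 is forced to True.
  then y7 is forced to True.
  then y4 is forced to False.
Check each clause:
  1. (!y2 || !y7) — !y2 is true.
  2. (y2 || !y6) — !y6 is true.
  3. (!y5 || y1) — y1 is true.
  4. (y3 || y6) — y3 is true.
  5. (y7 || !y5) — y7 is true.
  6. (!y5 || !y6) — !y6 is true.
  7. (!y2 || y7) — !y2 is true.
  8. (!y4 || !y5) — !y4 is true.
  9. (!y7 || y1) — y1 is true.
  10. (y6 || y5) — y5 is true.
  11. (y6 || y1) — y1 is true.
  12. (y7 || y5) — y5 is true.

y1=T, y2=F, y3=T, y4=F, y5=T, y6=F, y7=T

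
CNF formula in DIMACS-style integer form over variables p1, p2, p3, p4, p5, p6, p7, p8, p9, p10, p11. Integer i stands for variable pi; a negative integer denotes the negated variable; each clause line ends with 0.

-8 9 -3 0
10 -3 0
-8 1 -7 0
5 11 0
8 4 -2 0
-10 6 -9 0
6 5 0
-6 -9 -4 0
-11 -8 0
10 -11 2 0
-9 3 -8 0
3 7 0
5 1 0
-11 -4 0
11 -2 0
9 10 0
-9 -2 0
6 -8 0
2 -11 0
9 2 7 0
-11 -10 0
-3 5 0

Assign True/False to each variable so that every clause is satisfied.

p1=False, p2=False, p3=True, p4=False, p5=True, p6=True, p7=False, p8=True, p9=True, p10=True, p11=False

p5 occurs only positively in the remaining clauses — set p5 = True.
Set p1 = False and propagate.
For the remaining variables, p2 = False, p3 = True, p4 = False, p6 = True, p7 = False, p8 = True, p9 = True, p10 = True, p11 = False works.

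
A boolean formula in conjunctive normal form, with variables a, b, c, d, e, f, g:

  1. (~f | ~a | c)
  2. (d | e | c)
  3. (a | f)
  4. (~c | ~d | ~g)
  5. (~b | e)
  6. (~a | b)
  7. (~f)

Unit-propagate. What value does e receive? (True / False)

True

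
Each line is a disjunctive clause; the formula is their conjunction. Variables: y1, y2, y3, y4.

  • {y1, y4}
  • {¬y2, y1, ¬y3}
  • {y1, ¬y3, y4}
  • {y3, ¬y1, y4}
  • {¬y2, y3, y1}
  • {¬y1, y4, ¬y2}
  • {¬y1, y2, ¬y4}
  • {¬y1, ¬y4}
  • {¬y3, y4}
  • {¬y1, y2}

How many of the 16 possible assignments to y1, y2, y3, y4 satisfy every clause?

2

The models are:
  y1=F y2=F y3=F y4=T
  y1=F y2=F y3=T y4=T
Count: 2.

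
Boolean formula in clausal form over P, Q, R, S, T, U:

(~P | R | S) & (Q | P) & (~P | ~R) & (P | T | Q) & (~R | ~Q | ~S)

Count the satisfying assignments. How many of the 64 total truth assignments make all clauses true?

20

Case analysis on P and Q:
  P=T, Q=T: remaining (R,S,T,U) ∈ {(F,T,F,F); (F,T,F,T); (F,T,T,F); (F,T,T,T)} — 4.
  P=T, Q=F: remaining (R,S,T,U) ∈ {(F,T,F,F); (F,T,F,T); (F,T,T,F); (F,T,T,T)} — 4.
  P=F, Q=T: T, U free; 3 ways for (R,S) × 2^2 = 12.
  P=F, Q=F: a clause becomes empty — 0.
Total: 4 + 4 + 12 + 0 = 20.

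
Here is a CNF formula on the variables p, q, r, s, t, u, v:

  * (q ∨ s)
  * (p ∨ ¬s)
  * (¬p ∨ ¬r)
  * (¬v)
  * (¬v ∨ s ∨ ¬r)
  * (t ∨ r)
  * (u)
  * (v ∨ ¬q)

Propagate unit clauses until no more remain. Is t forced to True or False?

(¬v) stands alone — v = False.
(u) stands alone — u = True.
(¬q ∨ v): since v = False, the clause reduces to (¬q). q = False.
In (s ∨ q), q is now false; s must hold, so s = True.
From (p ∨ ¬s) and s = True: p = True.
(¬r ∨ ¬p) with p = True leaves only ¬r, so r = False.
From (t ∨ r) and r = False: t = True.

True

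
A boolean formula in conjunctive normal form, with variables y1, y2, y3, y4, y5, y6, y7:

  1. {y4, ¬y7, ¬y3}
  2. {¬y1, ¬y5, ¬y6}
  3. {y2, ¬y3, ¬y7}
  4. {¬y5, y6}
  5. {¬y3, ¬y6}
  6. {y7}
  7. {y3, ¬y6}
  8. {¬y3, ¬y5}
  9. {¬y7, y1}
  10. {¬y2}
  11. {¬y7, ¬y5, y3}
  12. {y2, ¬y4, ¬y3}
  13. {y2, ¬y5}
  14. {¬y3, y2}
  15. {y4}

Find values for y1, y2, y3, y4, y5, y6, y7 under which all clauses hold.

y1=T, y2=F, y3=F, y4=T, y5=F, y6=F, y7=T

Unit propagation: (y7) forces y7 = True.
The clause (y1) is unit: y1 must be True.
(¬y2) is a unit clause, so y2 = False.
The clause (¬y3) is unit: y3 must be False.
(¬y6) is a unit clause, so y6 = False.
(¬y5) is a unit clause, so y5 = False.
Unit propagation: (y4) forces y4 = True.
Every clause has at least one true literal under this assignment.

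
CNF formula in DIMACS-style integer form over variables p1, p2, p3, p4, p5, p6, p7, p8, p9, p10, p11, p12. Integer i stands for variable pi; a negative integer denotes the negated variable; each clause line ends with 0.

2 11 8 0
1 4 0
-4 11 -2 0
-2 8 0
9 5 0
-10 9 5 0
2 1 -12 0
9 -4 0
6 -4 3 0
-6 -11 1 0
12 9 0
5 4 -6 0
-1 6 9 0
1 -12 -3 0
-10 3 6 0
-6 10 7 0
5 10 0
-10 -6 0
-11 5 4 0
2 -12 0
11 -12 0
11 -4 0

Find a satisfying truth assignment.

Pure literal: p7 appears only positively; assign p7 = True.
Pure literal: p8 appears only positively; assign p8 = True.
Try p1 = True.
Set p2 = False and propagate.
  then p12 is forced to False.
  then p9 is forced to True.
Try p3 = True.
The remaining clauses are satisfied by p4 = False, p5 = False, p6 = False, p10 = True, p11 = False.
Every clause has at least one true literal under this assignment.

p1=T, p2=F, p3=T, p4=F, p5=F, p6=F, p7=T, p8=T, p9=T, p10=T, p11=F, p12=F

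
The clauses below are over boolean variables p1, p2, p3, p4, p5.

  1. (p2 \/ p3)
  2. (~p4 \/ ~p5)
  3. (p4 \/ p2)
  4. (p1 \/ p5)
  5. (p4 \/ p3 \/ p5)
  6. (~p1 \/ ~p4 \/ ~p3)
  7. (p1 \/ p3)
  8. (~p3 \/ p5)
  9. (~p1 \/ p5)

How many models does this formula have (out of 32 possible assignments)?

The models are:
  p1=F p2=T p3=T p4=F p5=T
  p1=T p2=T p3=F p4=F p5=T
  p1=T p2=T p3=T p4=F p5=T
Count: 3.

3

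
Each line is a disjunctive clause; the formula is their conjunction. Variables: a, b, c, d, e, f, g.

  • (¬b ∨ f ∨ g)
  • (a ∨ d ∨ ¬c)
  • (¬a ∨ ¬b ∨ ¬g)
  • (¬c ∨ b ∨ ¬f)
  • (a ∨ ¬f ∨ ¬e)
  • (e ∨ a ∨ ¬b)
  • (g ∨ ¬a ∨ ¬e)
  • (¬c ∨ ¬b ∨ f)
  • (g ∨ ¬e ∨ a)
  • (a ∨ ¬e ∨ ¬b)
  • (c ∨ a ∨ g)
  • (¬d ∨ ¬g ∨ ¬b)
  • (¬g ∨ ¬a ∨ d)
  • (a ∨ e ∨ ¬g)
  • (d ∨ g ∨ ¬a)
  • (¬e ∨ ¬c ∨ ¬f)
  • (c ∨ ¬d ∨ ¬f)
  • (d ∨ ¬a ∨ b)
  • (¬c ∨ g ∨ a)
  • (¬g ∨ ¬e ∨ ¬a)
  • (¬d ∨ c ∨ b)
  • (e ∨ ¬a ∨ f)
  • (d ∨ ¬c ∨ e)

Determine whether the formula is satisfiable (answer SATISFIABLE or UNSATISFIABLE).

SATISFIABLE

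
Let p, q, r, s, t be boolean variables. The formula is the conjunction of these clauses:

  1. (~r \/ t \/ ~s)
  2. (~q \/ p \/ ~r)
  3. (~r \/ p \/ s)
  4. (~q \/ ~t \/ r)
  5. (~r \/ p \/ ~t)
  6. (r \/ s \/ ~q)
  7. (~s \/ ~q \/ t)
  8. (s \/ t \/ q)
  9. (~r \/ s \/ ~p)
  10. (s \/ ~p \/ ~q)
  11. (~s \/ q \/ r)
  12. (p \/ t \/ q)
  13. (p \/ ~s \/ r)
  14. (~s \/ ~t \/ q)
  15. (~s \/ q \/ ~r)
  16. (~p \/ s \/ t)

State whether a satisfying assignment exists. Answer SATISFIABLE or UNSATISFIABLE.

Try p = True.
Set q = True and propagate.
  then s is forced to True.
  then t is forced to True.
  then r is forced to True.
So p=True, q=True, r=True, s=True, t=True is a satisfying assignment.

SATISFIABLE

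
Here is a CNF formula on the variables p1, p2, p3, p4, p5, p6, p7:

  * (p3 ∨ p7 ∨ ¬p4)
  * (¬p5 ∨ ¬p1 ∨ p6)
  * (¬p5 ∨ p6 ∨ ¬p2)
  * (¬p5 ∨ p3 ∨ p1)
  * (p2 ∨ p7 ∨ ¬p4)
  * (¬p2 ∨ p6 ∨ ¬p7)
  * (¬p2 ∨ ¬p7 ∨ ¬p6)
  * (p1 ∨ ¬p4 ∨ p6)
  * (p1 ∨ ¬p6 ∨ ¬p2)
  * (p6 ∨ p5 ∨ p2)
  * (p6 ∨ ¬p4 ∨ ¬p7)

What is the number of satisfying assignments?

34

Split on p6, then p2.
  p6=1, p2=1: p5 free; 3 ways for (p1,p3,p4,p7) × 2^1 = 6.
  p6=1, p2=0: 21 of the 32 assignments to (p1,p3,p4,p5,p7) work.
  p6=0, p2=1: 5 of the 32 assignments to (p1,p3,p4,p5,p7) work.
  p6=0, p2=0: remaining (p1,p3,p4,p5,p7) ∈ {(0,1,0,1,0); (0,1,0,1,1)} — 2.
Total: 6 + 21 + 5 + 2 = 34.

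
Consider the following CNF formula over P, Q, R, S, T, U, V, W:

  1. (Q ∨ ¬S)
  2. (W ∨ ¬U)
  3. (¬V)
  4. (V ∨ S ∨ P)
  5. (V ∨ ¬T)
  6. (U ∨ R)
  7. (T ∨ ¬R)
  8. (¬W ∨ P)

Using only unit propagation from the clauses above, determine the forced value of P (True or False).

True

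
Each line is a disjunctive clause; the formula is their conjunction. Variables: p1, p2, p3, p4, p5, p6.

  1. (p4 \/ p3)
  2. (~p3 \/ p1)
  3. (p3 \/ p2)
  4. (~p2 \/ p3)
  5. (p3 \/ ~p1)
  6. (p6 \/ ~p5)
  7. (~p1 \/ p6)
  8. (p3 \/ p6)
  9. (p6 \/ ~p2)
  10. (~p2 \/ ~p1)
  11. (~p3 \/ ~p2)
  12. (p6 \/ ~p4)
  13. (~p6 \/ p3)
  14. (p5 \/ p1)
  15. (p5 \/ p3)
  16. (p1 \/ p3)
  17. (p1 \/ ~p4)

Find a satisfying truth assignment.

p1=True  p2=False  p3=True  p4=True  p5=False  p6=True

Set p1 = True and propagate.
  then p3 is forced to True.
  then p6 is forced to True.
  then p2 is forced to False.
p4, p5 are now unconstrained; take p4 = True, p5 = False.
Check each clause:
  1. (p3 \/ p4) — p3 is true.
  2. (~p3 \/ p1) — p1 is true.
  3. (p2 \/ p3) — p3 is true.
  4. (p3 \/ ~p2) — p3 is true.
  5. (p3 \/ ~p1) — p3 is true.
  6. (~p5 \/ p6) — ~p5 is true.
  7. (~p1 \/ p6) — p6 is true.
  8. (p6 \/ p3) — p3 is true.
  9. (p6 \/ ~p2) — ~p2 is true.
  10. (~p2 \/ ~p1) — ~p2 is true.
  11. (~p2 \/ ~p3) — ~p2 is true.
  12. (~p4 \/ p6) — p6 is true.
  13. (~p6 \/ p3) — p3 is true.
  14. (p5 \/ p1) — p1 is true.
  15. (p5 \/ p3) — p3 is true.
  16. (p1 \/ p3) — p1 is true.
  17. (~p4 \/ p1) — p1 is true.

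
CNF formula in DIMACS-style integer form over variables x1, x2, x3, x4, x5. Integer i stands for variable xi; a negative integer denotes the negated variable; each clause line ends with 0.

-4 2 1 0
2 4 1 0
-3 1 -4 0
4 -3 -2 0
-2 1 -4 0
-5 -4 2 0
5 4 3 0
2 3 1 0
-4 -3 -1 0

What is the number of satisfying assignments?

8

The models are:
  x1=F x2=T x3=F x4=F x5=T
  x1=T x2=F x3=F x4=F x5=T
  x1=T x2=F x3=F x4=T x5=F
  x1=T x2=F x3=T x4=F x5=F
  x1=T x2=F x3=T x4=F x5=T
  x1=T x2=T x3=F x4=F x5=T
  x1=T x2=T x3=F x4=T x5=F
  x1=T x2=T x3=F x4=T x5=T
That's 8 in total.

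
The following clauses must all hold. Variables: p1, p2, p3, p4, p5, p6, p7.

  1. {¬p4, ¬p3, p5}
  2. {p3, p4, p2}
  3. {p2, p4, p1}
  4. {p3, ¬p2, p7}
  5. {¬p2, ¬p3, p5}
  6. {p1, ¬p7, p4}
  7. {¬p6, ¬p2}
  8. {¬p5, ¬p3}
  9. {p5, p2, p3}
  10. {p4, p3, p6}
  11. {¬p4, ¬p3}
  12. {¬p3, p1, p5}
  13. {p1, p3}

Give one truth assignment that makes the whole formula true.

p1=True, p2=False, p3=True, p4=False, p5=False, p6=False, p7=True

Check each clause:
  1. {¬p4, ¬p3, p5} — ¬p4 is true.
  2. {p4, p3, p2} — p3 is true.
  3. {p4, p1, p2} — p1 is true.
  4. {p7, p3, ¬p2} — p3 is true.
  5. {p5, ¬p2, ¬p3} — ¬p2 is true.
  6. {p1, ¬p7, p4} — p1 is true.
  7. {¬p2, ¬p6} — ¬p6 is true.
  8. {¬p5, ¬p3} — ¬p5 is true.
  9. {p2, p3, p5} — p3 is true.
  10. {p4, p6, p3} — p3 is true.
  11. {¬p4, ¬p3} — ¬p4 is true.
  12. {p5, ¬p3, p1} — p1 is true.
  13. {p1, p3} — p1 is true.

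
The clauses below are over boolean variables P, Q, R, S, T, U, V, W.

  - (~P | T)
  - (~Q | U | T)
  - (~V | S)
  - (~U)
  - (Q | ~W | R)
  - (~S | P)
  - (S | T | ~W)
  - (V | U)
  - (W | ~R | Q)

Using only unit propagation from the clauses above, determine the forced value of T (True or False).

True

(~U) stands alone — U = False.
(V | U): since U = False, the clause reduces to (V). V = True.
From (S | ~V) and V = True: S = True.
(~S | P) with S = True leaves only P, so P = True.
In (~P | T), ~P is now false; T must hold, so T = True.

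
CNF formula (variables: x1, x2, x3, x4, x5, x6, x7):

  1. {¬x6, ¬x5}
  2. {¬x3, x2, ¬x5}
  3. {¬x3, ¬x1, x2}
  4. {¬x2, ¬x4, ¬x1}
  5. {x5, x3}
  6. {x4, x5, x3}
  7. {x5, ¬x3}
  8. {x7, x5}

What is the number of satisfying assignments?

20

Case analysis on x5 and x3:
  x5=T, x3=T: x7 free; 3 ways for (x1,x2,x4,x6) × 2^1 = 6.
  x5=T, x3=F: x7 free; 7 ways for (x1,x2,x4,x6) × 2^1 = 14.
  x5=F, x3=T: a clause becomes empty — 0.
  x5=F, x3=F: a clause becomes empty — 0.
Total: 6 + 14 + 0 + 0 = 20.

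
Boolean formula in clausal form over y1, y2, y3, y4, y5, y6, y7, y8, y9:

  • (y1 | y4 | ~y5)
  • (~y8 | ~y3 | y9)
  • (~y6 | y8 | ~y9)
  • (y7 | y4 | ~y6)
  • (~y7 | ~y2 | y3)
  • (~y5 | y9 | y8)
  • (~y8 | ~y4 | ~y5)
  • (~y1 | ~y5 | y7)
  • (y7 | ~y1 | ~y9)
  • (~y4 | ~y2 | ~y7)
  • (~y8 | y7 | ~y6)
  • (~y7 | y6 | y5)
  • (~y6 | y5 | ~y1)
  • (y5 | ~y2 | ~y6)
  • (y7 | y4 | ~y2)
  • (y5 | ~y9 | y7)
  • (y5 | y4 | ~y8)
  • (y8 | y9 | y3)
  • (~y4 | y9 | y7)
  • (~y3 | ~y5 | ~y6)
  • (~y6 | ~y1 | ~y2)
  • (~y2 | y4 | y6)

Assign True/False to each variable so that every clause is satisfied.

y1 = T, y2 = F, y3 = F, y4 = F, y5 = T, y6 = F, y7 = T, y8 = T, y9 = T

Pure literal: y2 appears only negated; assign y2 = False.
Branch on y1: take y1 = True.
Branch on y3: take y3 = False.
Set y4 = False and propagate.
The remaining clauses are satisfied by y5 = True, y6 = False, y7 = True, y8 = True, y9 = True.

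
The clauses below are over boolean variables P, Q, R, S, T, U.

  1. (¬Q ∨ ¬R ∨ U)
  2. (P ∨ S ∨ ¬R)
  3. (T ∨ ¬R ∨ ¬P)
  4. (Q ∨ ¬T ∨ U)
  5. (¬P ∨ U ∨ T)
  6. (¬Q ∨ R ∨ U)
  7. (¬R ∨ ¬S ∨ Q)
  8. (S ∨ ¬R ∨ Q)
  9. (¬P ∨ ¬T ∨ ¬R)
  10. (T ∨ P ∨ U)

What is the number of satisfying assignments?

Split on R, then P.
  R=1, P=1: a clause becomes empty — 0.
  R=1, P=0: remaining (Q,S,T,U) ∈ {(1,1,0,1); (1,1,1,1)} — 2.
  R=0, P=1: forces U=1; Q, S, T free → 2^3 = 8.
  R=0, P=0: forces U=1; Q, S, T free → 2^3 = 8.
Total: 0 + 2 + 8 + 8 = 18.

18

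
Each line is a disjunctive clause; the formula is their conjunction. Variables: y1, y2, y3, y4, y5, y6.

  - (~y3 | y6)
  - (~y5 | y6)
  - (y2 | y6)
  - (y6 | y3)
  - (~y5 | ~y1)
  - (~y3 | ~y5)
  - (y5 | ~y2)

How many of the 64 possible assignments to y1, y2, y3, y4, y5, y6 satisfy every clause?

Split on y5, then y6.
  y5=1, y6=1: remaining (y1,y2,y3,y4) ∈ {(0,0,0,0); (0,0,0,1); (0,1,0,0); (0,1,0,1)} — 4.
  y5=1, y6=0: a clause becomes empty — 0.
  y5=0, y6=1: forces y2=0; y1, y3, y4 free → 2^3 = 8.
  y5=0, y6=0: a clause becomes empty — 0.
Total: 4 + 0 + 8 + 0 = 12.

12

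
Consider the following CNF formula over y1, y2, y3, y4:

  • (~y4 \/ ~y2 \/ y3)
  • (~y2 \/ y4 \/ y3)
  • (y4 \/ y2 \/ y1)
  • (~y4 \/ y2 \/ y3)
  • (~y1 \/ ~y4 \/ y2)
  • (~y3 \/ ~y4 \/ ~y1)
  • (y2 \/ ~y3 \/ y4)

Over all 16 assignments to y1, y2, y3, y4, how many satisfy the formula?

5

Satisfying assignments:
  y1=0 y2=0 y3=1 y4=1
  y1=0 y2=1 y3=1 y4=0
  y1=0 y2=1 y3=1 y4=1
  y1=1 y2=0 y3=0 y4=0
  y1=1 y2=1 y3=1 y4=0
Count: 5.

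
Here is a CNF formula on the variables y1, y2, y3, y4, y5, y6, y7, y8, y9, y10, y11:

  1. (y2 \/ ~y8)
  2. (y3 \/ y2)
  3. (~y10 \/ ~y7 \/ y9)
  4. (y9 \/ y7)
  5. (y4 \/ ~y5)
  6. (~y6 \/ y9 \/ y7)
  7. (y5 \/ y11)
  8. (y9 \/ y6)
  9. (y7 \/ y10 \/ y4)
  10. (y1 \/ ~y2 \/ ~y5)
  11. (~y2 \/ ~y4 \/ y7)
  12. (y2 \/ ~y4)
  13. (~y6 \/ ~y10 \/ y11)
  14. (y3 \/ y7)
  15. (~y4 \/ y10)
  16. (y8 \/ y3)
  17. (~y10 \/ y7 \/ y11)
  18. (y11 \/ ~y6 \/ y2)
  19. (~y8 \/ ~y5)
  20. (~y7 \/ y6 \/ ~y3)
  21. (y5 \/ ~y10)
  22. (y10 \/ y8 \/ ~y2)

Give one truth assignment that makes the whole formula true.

y1=1, y2=1, y3=1, y4=0, y5=0, y6=1, y7=1, y8=1, y9=0, y10=0, y11=1

Pure literal: y1 appears only positively; assign y1 = True.
y11 occurs only positively in the remaining clauses — set y11 = True.
Branch on y2: take y2 = True.
Set y3 = True and propagate.
The remaining clauses are satisfied by y4 = False, y5 = False, y6 = True, y7 = True, y8 = True, y9 = False, y10 = False.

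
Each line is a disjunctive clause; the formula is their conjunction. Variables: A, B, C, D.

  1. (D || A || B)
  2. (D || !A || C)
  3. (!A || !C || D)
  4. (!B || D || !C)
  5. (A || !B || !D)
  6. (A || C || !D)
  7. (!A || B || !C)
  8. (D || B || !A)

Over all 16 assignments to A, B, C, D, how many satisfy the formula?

5

The models are:
  A=F B=F C=T D=T
  A=F B=T C=F D=F
  A=T B=F C=F D=T
  A=T B=T C=F D=T
  A=T B=T C=T D=T
That's 5 in total.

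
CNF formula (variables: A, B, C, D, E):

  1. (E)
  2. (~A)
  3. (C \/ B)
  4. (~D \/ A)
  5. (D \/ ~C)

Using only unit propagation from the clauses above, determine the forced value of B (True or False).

Unit clause (E) sets E = True.
(~A) is a unit clause: A = False.
(A \/ ~D) with A = False leaves only ~D, so D = False.
(D \/ ~C): since D = False, the clause reduces to (~C). C = False.
(C \/ B) with C = False leaves only B, so B = True.

True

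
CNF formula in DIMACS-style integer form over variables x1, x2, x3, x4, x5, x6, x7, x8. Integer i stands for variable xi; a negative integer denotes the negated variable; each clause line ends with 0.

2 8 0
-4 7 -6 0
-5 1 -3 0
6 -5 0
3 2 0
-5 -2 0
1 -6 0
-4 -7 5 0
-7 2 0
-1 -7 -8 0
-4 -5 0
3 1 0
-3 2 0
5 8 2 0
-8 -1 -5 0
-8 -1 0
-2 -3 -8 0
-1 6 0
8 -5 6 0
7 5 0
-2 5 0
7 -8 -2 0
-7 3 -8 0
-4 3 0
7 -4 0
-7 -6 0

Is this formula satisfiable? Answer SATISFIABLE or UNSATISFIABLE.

UNSATISFIABLE

x5 = True:
  propagation gives x6=True, x2=False, x8=True, x3=True; an empty clause results — contradiction.
x5 = False:
  propagation gives x7=True, x4=False, x2=True; an empty clause results — contradiction.
Every branch closes, so no satisfying assignment exists.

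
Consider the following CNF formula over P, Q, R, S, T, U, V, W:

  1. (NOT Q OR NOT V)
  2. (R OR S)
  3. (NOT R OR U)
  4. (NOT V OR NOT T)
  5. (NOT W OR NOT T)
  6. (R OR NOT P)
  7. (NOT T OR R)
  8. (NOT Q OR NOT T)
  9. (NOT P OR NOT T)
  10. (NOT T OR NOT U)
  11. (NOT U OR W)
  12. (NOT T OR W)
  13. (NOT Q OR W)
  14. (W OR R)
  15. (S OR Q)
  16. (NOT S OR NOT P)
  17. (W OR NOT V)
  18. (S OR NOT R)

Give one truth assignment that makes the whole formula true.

P = F  Q = F  R = F  S = T  T = F  U = T  V = T  W = T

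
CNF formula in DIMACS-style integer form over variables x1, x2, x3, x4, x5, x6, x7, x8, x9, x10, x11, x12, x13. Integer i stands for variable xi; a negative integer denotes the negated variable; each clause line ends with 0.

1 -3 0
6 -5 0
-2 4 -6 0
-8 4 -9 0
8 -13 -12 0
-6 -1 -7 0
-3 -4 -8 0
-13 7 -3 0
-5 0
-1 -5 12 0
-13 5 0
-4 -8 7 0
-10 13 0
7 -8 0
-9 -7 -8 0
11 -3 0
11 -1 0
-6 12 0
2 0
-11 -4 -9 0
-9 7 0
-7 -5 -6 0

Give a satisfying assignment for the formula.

x1 = T  x2 = T  x3 = F  x4 = T  x5 = F  x6 = F  x7 = F  x8 = F  x9 = F  x10 = F  x11 = T  x12 = F  x13 = F

(~x5) is a unit clause, so x5 = False.
(~x13) is a unit clause, so x13 = False.
(~x10) is a unit clause, so x10 = False.
Unit propagation: (x2) forces x2 = True.
Pure literal: x3 appears only negated; assign x3 = False.
x6 occurs only negated in the remaining clauses — set x6 = False.
Try x1 = True.
  then x11 is forced to True.
Set x4 = True and propagate.
  then x9 is forced to False.
The remaining clauses are satisfied by x7 = False, x8 = False, x12 = False.
Every clause has at least one true literal under this assignment.
Check each clause:
  1. (~x3 | x1) — x1 is true.
  2. (~x5 | x6) — ~x5 is true.
  3. (x4 | ~x6 | ~x2) — ~x6 is true.
  4. (~x9 | x4 | ~x8) — ~x8 is true.
  5. (x8 | ~x12 | ~x13) — ~x13 is true.
  6. (~x7 | ~x6 | ~x1) — ~x7 is true.
  7. (~x4 | ~x3 | ~x8) — ~x8 is true.
  8. (~x13 | x7 | ~x3) — ~x13 is true.
  9. (~x5) — ~x5 is true.
  10. (~x1 | ~x5 | x12) — ~x5 is true.
  11. (~x13 | x5) — ~x13 is true.
  12. (~x4 | x7 | ~x8) — ~x8 is true.
  13. (~x10 | x13) — ~x10 is true.
  14. (~x8 | x7) — ~x8 is true.
  15. (~x8 | ~x7 | ~x9) — ~x8 is true.
  16. (~x3 | x11) — x11 is true.
  17. (~x1 | x11) — x11 is true.
  18. (~x6 | x12) — ~x6 is true.
  19. (x2) — x2 is true.
  20. (~x11 | ~x4 | ~x9) — ~x9 is true.
  21. (x7 | ~x9) — ~x9 is true.
  22. (~x5 | ~x6 | ~x7) — ~x7 is true.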